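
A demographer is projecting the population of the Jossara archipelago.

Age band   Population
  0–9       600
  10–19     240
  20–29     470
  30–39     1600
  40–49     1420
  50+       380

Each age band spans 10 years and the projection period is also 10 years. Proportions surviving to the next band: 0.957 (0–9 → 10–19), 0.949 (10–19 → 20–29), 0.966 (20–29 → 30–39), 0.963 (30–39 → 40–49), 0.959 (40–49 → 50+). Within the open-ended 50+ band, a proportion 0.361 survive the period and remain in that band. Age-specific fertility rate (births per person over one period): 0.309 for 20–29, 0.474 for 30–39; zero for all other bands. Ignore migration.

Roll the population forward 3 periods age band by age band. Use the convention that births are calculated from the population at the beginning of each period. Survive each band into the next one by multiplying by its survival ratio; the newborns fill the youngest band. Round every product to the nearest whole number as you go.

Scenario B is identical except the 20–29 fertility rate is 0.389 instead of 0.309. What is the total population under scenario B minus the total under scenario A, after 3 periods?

After projecting period 1:
Births: 470 × 0.309 = 145 ; 1600 × 0.474 = 758 — total 903
10–19: 600 × 0.957 = 574
20–29: 240 × 0.949 = 228
30–39: 470 × 0.966 = 454
40–49: 1600 × 0.963 = 1541
50+: 1420 × 0.959 + 380 × 0.361 = 1362 + 137 = 1499
End of period: [903, 574, 228, 454, 1541, 1499]
After projecting period 2:
Births: 228 × 0.309 = 70 ; 454 × 0.474 = 215 — total 285
10–19: 903 × 0.957 = 864
20–29: 574 × 0.949 = 545
30–39: 228 × 0.966 = 220
40–49: 454 × 0.963 = 437
50+: 1541 × 0.959 + 1499 × 0.361 = 1478 + 541 = 2019
End of period: [285, 864, 545, 220, 437, 2019]
After projecting period 3:
Births: 545 × 0.309 = 168 ; 220 × 0.474 = 104 — total 272
10–19: 285 × 0.957 = 273
20–29: 864 × 0.949 = 820
30–39: 545 × 0.966 = 526
40–49: 220 × 0.963 = 212
50+: 437 × 0.959 + 2019 × 0.361 = 419 + 729 = 1148
End of period: [272, 273, 820, 526, 212, 1148]
Scenario A total after 3 periods: 3251
Scenario B projection —
After projecting period 1:
Births: 470 × 0.389 = 183 ; 1600 × 0.474 = 758 — total 941
10–19: 600 × 0.957 = 574
20–29: 240 × 0.949 = 228
30–39: 470 × 0.966 = 454
40–49: 1600 × 0.963 = 1541
50+: 1420 × 0.959 + 380 × 0.361 = 1362 + 137 = 1499
End of period: [941, 574, 228, 454, 1541, 1499]
After projecting period 2:
Births: 228 × 0.389 = 89 ; 454 × 0.474 = 215 — total 304
10–19: 941 × 0.957 = 901
20–29: 574 × 0.949 = 545
30–39: 228 × 0.966 = 220
40–49: 454 × 0.963 = 437
50+: 1541 × 0.959 + 1499 × 0.361 = 1478 + 541 = 2019
End of period: [304, 901, 545, 220, 437, 2019]
After projecting period 3:
Births: 545 × 0.389 = 212 ; 220 × 0.474 = 104 — total 316
10–19: 304 × 0.957 = 291
20–29: 901 × 0.949 = 855
30–39: 545 × 0.966 = 526
40–49: 220 × 0.963 = 212
50+: 437 × 0.959 + 2019 × 0.361 = 419 + 729 = 1148
End of period: [316, 291, 855, 526, 212, 1148]
Scenario B total after 3 periods: 3348
Difference B − A = 3348 − 3251 = 97

97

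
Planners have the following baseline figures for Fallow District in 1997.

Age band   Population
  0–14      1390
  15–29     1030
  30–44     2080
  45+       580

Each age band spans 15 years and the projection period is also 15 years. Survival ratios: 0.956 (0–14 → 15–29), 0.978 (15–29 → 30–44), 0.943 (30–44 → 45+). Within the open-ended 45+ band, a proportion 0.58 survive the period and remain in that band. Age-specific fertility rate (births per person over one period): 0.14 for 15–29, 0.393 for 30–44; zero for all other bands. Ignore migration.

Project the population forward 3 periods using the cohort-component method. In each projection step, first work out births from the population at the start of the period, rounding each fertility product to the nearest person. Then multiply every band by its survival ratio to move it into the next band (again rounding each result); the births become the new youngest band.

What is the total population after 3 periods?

4645

Period 1.
Births: 1030 * 0.14 = 144, 2080 * 0.393 = 817 → 961
15–29: 1390 * 0.956 = 1329
30–44: 1030 * 0.978 = 1007
45+: 2080 * 0.943 + 580 * 0.58 = 1961 + 336 = 2297
End of period: [961, 1329, 1007, 2297]
Period 2.
Births: 1329 * 0.14 = 186, 1007 * 0.393 = 396 → 582
15–29: 961 * 0.956 = 919
30–44: 1329 * 0.978 = 1300
45+: 1007 * 0.943 + 2297 * 0.58 = 950 + 1332 = 2282
End of period: [582, 919, 1300, 2282]
Period 3.
Births: 919 * 0.14 = 129, 1300 * 0.393 = 511 → 640
15–29: 582 * 0.956 = 556
30–44: 919 * 0.978 = 899
45+: 1300 * 0.943 + 2282 * 0.58 = 1226 + 1324 = 2550
End of period: [640, 556, 899, 2550]
Total after period 3: 640 + 556 + 899 + 2550 = 4645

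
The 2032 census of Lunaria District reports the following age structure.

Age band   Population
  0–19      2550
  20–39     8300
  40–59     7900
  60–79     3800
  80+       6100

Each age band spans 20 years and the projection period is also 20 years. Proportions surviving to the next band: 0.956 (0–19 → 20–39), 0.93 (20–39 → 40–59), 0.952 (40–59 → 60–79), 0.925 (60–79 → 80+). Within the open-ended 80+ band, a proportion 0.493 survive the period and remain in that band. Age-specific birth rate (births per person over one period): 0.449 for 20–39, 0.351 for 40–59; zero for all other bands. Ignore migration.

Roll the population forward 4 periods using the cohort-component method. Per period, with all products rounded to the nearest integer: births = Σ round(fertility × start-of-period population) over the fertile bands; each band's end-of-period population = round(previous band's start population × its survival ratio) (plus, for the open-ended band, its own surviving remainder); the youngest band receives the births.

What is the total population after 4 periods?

— Period 1 —
Births: 8300 × 0.449 = 3727  |  7900 × 0.351 = 2773 ⇒ total 6500
20–39: 2550 × 0.956 = 2438
40–59: 8300 × 0.93 = 7719
60–79: 7900 × 0.952 = 7521
80+: 3800 × 0.925 + 6100 × 0.493 = 3515 + 3007 = 6522
Giving 6500 / 2438 / 7719 / 7521 / 6522.
— Period 2 —
Births: 2438 × 0.449 = 1095  |  7719 × 0.351 = 2709 ⇒ total 3804
20–39: 6500 × 0.956 = 6214
40–59: 2438 × 0.93 = 2267
60–79: 7719 × 0.952 = 7348
80+: 7521 × 0.925 + 6522 × 0.493 = 6957 + 3215 = 10172
Giving 3804 / 6214 / 2267 / 7348 / 10172.
— Period 3 —
Births: 6214 × 0.449 = 2790  |  2267 × 0.351 = 796 ⇒ total 3586
20–39: 3804 × 0.956 = 3637
40–59: 6214 × 0.93 = 5779
60–79: 2267 × 0.952 = 2158
80+: 7348 × 0.925 + 10172 × 0.493 = 6797 + 5015 = 11812
Giving 3586 / 3637 / 5779 / 2158 / 11812.
— Period 4 —
Births: 3637 × 0.449 = 1633  |  5779 × 0.351 = 2028 ⇒ total 3661
20–39: 3586 × 0.956 = 3428
40–59: 3637 × 0.93 = 3382
60–79: 5779 × 0.952 = 5502
80+: 2158 × 0.925 + 11812 × 0.493 = 1996 + 5823 = 7819
Giving 3661 / 3428 / 3382 / 5502 / 7819.
Total after period 4: 3661 + 3428 + 3382 + 5502 + 7819 = 23792

23792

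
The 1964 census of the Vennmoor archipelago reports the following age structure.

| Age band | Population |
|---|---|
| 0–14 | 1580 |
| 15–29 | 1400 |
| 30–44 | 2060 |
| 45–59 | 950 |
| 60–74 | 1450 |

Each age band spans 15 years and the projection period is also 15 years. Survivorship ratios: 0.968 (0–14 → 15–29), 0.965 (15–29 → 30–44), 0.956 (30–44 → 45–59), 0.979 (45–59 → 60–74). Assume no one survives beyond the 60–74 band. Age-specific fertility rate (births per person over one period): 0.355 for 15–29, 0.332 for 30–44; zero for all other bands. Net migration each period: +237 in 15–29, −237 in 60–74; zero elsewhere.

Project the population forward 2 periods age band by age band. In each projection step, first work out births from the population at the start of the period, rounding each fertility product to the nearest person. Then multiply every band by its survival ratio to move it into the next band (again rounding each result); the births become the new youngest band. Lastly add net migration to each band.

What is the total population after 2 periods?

(Groups numbered youngest = 1 to oldest = 5.)
[period 1]
Births: 1400 × 0.355 = 497, 2060 × 0.332 = 684 → total 1181
Group 2: 1580 × 0.968 = 1529
Group 3: 1400 × 0.965 = 1351
Group 4: 2060 × 0.956 = 1969
Group 5: 950 × 0.979 = 930
Net migration: Group 2 + 237 → 1766; Group 5 − 237 → 693
End of period: [1181, 1766, 1351, 1969, 693]
[period 2]
Births: 1766 × 0.355 = 627, 1351 × 0.332 = 449 → total 1076
Group 2: 1181 × 0.968 = 1143
Group 3: 1766 × 0.965 = 1704
Group 4: 1351 × 0.956 = 1292
Group 5: 1969 × 0.979 = 1928
Net migration: Group 2 + 237 → 1380; Group 5 − 237 → 1691
End of period: [1076, 1380, 1704, 1292, 1691]
Total after period 2: 1076 + 1380 + 1704 + 1292 + 1691 = 7143

7143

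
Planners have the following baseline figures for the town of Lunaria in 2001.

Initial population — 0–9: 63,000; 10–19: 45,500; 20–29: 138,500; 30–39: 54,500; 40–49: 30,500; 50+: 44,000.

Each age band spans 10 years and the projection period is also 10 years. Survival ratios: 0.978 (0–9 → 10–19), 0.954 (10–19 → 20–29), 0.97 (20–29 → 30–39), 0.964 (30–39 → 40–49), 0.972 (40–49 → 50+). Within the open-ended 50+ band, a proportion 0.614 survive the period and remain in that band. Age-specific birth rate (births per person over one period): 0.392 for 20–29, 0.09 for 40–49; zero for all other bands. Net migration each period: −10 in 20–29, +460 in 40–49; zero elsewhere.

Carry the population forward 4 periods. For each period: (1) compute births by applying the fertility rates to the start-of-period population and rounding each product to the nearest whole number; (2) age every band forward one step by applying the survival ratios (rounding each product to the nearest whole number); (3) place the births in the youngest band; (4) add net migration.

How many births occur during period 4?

(Bands numbered youngest = 1 to oldest = 6.)
— Period 1 —
Births: 138500 × 0.392 = 54292  |  30500 × 0.09 = 2745 → total 57037
Band 2: 63000 × 0.978 = 61614
Band 3: 45500 × 0.954 = 43407
Band 4: 138500 × 0.97 = 134345
Band 5: 54500 × 0.964 = 52538
Band 6: 30500 × 0.972 + 44000 × 0.614 = 29646 + 27016 = 56662
Net migration: Band 3 − 10 → 43397; Band 5 + 460 → 52998
End of period: [57037, 61614, 43397, 134345, 52998, 56662]
— Period 2 —
Births: 43397 × 0.392 = 17012  |  52998 × 0.09 = 4770 → total 21782
Band 2: 57037 × 0.978 = 55782
Band 3: 61614 × 0.954 = 58780
Band 4: 43397 × 0.97 = 42095
Band 5: 134345 × 0.964 = 129509
Band 6: 52998 × 0.972 + 56662 × 0.614 = 51514 + 34790 = 86304
Net migration: Band 3 − 10 → 58770; Band 5 + 460 → 129969
End of period: [21782, 55782, 58770, 42095, 129969, 86304]
— Period 3 —
Births: 58770 × 0.392 = 23038  |  129969 × 0.09 = 11697 → total 34735
Band 2: 21782 × 0.978 = 21303
Band 3: 55782 × 0.954 = 53216
Band 4: 58770 × 0.97 = 57007
Band 5: 42095 × 0.964 = 40580
Band 6: 129969 × 0.972 + 86304 × 0.614 = 126330 + 52991 = 179321
Net migration: Band 3 − 10 → 53206; Band 5 + 460 → 41040
End of period: [34735, 21303, 53206, 57007, 41040, 179321]
— Period 4 —
Births: 53206 × 0.392 = 20857  |  41040 × 0.09 = 3694 → total 24551
Band 2: 34735 × 0.978 = 33971
Band 3: 21303 × 0.954 = 20323
Band 4: 53206 × 0.97 = 51610
Band 5: 57007 × 0.964 = 54955
Band 6: 41040 × 0.972 + 179321 × 0.614 = 39891 + 110103 = 149994
Net migration: Band 3 − 10 → 20313; Band 5 + 460 → 55415
End of period: [24551, 33971, 20313, 51610, 55415, 149994]

24551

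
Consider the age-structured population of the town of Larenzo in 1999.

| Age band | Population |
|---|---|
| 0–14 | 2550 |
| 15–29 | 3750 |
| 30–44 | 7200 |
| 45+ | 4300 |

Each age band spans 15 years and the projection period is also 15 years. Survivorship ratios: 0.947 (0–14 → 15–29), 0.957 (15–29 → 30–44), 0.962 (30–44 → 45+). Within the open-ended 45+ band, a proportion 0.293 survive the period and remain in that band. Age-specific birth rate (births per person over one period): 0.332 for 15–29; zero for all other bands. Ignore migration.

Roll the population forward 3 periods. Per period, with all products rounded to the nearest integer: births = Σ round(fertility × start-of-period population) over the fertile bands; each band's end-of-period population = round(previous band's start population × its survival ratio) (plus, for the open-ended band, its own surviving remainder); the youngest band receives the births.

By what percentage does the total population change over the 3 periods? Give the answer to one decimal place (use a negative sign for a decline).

Numbering the groups 1..4 from youngest to oldest:
— Period 1 —
Births: 3750 × 0.332 = 1245
Group 2: 2550 × 0.947 = 2415
Group 3: 3750 × 0.957 = 3589
Group 4: 7200 × 0.962 + 4300 × 0.293 = 6926 + 1260 = 8186
Population now: 0–14=1245, 15–29=2415, 30–44=3589, 45+=8186
— Period 2 —
Births: 2415 × 0.332 = 802
Group 2: 1245 × 0.947 = 1179
Group 3: 2415 × 0.957 = 2311
Group 4: 3589 × 0.962 + 8186 × 0.293 = 3453 + 2398 = 5851
Population now: 0–14=802, 15–29=1179, 30–44=2311, 45+=5851
— Period 3 —
Births: 1179 × 0.332 = 391
Group 2: 802 × 0.947 = 759
Group 3: 1179 × 0.957 = 1128
Group 4: 2311 × 0.962 + 5851 × 0.293 = 2223 + 1714 = 3937
Population now: 0–14=391, 15–29=759, 30–44=1128, 45+=3937
Total: 17800 → 6215; change = -11585; percentage change = -65.1%

-65.1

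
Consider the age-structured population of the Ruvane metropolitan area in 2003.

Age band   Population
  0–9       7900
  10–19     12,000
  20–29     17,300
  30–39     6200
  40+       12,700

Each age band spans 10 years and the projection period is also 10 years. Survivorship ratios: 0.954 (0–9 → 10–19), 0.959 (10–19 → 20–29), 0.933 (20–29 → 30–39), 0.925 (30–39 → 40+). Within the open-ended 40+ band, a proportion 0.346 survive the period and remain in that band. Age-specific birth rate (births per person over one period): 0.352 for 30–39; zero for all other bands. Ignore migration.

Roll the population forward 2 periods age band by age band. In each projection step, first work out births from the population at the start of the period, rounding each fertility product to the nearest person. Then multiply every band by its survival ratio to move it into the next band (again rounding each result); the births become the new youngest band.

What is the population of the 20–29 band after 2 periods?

7228

After projecting period 1:
Births: 6200 × 0.352 = 2182
10–19: 7900 × 0.954 = 7537
20–29: 12000 × 0.959 = 11508
30–39: 17300 × 0.933 = 16141
40+: 6200 × 0.925 + 12700 × 0.346 = 5735 + 4394 = 10129
End of period: [2182, 7537, 11508, 16141, 10129]
After projecting period 2:
Births: 16141 × 0.352 = 5682
10–19: 2182 × 0.954 = 2082
20–29: 7537 × 0.959 = 7228
30–39: 11508 × 0.933 = 10737
40+: 16141 × 0.925 + 10129 × 0.346 = 14930 + 3505 = 18435
End of period: [5682, 2082, 7228, 10737, 18435]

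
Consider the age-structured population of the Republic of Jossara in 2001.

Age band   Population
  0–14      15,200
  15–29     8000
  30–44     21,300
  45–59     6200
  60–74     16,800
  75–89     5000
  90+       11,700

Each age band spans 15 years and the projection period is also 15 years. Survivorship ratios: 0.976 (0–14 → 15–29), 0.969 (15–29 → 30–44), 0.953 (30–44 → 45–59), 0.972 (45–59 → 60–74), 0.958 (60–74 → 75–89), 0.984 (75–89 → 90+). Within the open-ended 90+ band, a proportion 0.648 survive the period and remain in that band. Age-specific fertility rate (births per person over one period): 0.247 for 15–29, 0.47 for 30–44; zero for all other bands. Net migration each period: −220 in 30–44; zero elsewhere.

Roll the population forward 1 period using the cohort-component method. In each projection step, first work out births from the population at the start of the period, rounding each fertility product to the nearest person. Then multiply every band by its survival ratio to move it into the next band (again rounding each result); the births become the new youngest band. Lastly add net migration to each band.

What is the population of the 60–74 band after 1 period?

After projecting period 1:
Births: 8000 × 0.247 = 1976 ; 21300 × 0.47 = 10011 → 11987
15–29: 15200 × 0.976 = 14835
30–44: 8000 × 0.969 = 7752
45–59: 21300 × 0.953 = 20299
60–74: 6200 × 0.972 = 6026
75–89: 16800 × 0.958 = 16094
90+: 5000 × 0.984 + 11700 × 0.648 = 4920 + 7582 = 12502
Net migration: 30–44 − 220 → 7532
Giving 11987 / 14835 / 7532 / 20299 / 6026 / 16094 / 12502.

6026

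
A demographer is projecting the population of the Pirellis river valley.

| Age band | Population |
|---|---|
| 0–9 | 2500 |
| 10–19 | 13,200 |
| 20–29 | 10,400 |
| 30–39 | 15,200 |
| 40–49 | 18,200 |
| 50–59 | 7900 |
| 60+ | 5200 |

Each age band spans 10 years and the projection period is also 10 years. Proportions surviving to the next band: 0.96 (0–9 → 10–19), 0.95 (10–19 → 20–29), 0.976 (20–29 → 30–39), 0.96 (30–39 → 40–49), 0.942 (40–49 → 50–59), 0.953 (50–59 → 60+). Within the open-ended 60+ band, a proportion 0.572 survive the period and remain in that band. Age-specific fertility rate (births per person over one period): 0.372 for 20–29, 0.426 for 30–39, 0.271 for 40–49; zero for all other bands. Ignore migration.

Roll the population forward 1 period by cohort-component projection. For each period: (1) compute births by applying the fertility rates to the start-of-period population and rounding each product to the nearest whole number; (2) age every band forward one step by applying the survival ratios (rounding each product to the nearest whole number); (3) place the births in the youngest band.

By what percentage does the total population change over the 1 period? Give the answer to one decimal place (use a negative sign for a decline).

Period 1.
Births: 10400 * 0.372 = 3869 ; 15200 * 0.426 = 6475 ; 18200 * 0.271 = 4932 — total 15276
10–19: 2500 * 0.96 = 2400
20–29: 13200 * 0.95 = 12540
30–39: 10400 * 0.976 = 10150
40–49: 15200 * 0.96 = 14592
50–59: 18200 * 0.942 = 17144
60+: 7900 * 0.953 + 5200 * 0.572 = 7529 + 2974 = 10503
End of period: [15276, 2400, 12540, 10150, 14592, 17144, 10503]
Total: 72600 → 82605; change = 10005; percentage change = 13.8%

13.8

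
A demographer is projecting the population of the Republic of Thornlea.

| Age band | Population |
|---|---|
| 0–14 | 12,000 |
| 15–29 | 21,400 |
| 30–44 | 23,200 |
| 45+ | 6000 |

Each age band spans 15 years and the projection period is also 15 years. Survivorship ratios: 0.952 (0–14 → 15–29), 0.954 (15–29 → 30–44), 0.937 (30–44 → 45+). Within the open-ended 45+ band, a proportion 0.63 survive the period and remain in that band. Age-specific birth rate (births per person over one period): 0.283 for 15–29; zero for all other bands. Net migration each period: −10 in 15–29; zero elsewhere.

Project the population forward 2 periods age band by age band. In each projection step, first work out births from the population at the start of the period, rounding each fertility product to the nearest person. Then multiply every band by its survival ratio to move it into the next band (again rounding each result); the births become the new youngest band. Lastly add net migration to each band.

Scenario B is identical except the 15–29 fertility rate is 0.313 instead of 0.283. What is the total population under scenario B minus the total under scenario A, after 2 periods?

Let group 1 be 0–14 through group 4 = 45+.
Period 1.
Births: 21400 × 0.283 = 6056
Group 2: 12000 × 0.952 = 11424
Group 3: 21400 × 0.954 = 20416
Group 4: 23200 × 0.937 + 6000 × 0.63 = 21738 + 3780 = 25518
Net migration: Group 2 − 10 → 11414
End of period: [6056, 11414, 20416, 25518]
Period 2.
Births: 11414 × 0.283 = 3230
Group 2: 6056 × 0.952 = 5765
Group 3: 11414 × 0.954 = 10889
Group 4: 20416 × 0.937 + 25518 × 0.63 = 19130 + 16076 = 35206
Net migration: Group 2 − 10 → 5755
End of period: [3230, 5755, 10889, 35206]
Scenario A total after 2 periods: 55080
Scenario B projection —
Period 1.
Births: 21400 × 0.313 = 6698
Group 2: 12000 × 0.952 = 11424
Group 3: 21400 × 0.954 = 20416
Group 4: 23200 × 0.937 + 6000 × 0.63 = 21738 + 3780 = 25518
Net migration: Group 2 − 10 → 11414
End of period: [6698, 11414, 20416, 25518]
Period 2.
Births: 11414 × 0.313 = 3573
Group 2: 6698 × 0.952 = 6376
Group 3: 11414 × 0.954 = 10889
Group 4: 20416 × 0.937 + 25518 × 0.63 = 19130 + 16076 = 35206
Net migration: Group 2 − 10 → 6366
End of period: [3573, 6366, 10889, 35206]
Scenario B total after 2 periods: 56034
Difference B − A = 56034 − 55080 = 954

954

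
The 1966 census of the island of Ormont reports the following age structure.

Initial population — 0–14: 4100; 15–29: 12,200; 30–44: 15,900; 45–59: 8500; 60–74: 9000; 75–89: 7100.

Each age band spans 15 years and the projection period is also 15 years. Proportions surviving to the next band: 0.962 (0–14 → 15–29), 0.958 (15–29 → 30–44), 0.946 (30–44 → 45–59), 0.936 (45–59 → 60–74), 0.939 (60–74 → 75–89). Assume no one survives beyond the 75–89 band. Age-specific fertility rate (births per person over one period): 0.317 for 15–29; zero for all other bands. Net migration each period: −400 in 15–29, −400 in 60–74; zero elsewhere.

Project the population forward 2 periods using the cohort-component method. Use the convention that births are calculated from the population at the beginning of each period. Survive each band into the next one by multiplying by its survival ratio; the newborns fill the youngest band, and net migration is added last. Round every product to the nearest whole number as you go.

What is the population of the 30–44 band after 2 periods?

Numbering the groups 1..6 from youngest to oldest:
— Period 1 —
Births: 12200 × 0.317 = 3867
Group 2: 4100 × 0.962 = 3944
Group 3: 12200 × 0.958 = 11688
Group 4: 15900 × 0.946 = 15041
Group 5: 8500 × 0.936 = 7956
Group 6: 9000 × 0.939 = 8451
Net migration: Group 2 − 400 → 3544; Group 5 − 400 → 7556
Giving 3867 / 3544 / 11688 / 15041 / 7556 / 8451.
— Period 2 —
Births: 3544 × 0.317 = 1123
Group 2: 3867 × 0.962 = 3720
Group 3: 3544 × 0.958 = 3395
Group 4: 11688 × 0.946 = 11057
Group 5: 15041 × 0.936 = 14078
Group 6: 7556 × 0.939 = 7095
Net migration: Group 2 − 400 → 3320; Group 5 − 400 → 13678
Giving 1123 / 3320 / 3395 / 11057 / 13678 / 7095.

3395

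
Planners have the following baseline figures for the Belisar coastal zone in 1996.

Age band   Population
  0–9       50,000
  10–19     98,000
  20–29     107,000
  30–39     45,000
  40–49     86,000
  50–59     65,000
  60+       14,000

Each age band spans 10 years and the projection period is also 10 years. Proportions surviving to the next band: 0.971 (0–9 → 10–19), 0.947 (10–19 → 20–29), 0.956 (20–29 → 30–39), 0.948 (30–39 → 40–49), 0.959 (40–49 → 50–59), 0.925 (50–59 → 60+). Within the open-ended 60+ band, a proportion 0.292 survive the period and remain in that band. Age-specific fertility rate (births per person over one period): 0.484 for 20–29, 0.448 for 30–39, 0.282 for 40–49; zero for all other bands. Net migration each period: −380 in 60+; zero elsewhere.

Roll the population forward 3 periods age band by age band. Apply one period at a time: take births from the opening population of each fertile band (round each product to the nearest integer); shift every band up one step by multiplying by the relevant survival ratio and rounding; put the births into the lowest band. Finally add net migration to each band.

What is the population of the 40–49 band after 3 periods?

84109

Call the bands 1 to 7, youngest first.
[period 1]
Births: 107000 * 0.484 = 51788, 45000 * 0.448 = 20160, 86000 * 0.282 = 24252 → 96200
Band 2: 50000 * 0.971 = 48550
Band 3: 98000 * 0.947 = 92806
Band 4: 107000 * 0.956 = 102292
Band 5: 45000 * 0.948 = 42660
Band 6: 86000 * 0.959 = 82474
Band 7: 65000 * 0.925 + 14000 * 0.292 = 60125 + 4088 = 64213
Net migration: Band 7 − 380 → 63833
End of period: [96200, 48550, 92806, 102292, 42660, 82474, 63833]
[period 2]
Births: 92806 * 0.484 = 44918, 102292 * 0.448 = 45827, 42660 * 0.282 = 12030 → 102775
Band 2: 96200 * 0.971 = 93410
Band 3: 48550 * 0.947 = 45977
Band 4: 92806 * 0.956 = 88723
Band 5: 102292 * 0.948 = 96973
Band 6: 42660 * 0.959 = 40911
Band 7: 82474 * 0.925 + 63833 * 0.292 = 76288 + 18639 = 94927
Net migration: Band 7 − 380 → 94547
End of period: [102775, 93410, 45977, 88723, 96973, 40911, 94547]
[period 3]
Births: 45977 * 0.484 = 22253, 88723 * 0.448 = 39748, 96973 * 0.282 = 27346 → 89347
Band 2: 102775 * 0.971 = 99795
Band 3: 93410 * 0.947 = 88459
Band 4: 45977 * 0.956 = 43954
Band 5: 88723 * 0.948 = 84109
Band 6: 96973 * 0.959 = 92997
Band 7: 40911 * 0.925 + 94547 * 0.292 = 37843 + 27608 = 65451
Net migration: Band 7 − 380 → 65071
End of period: [89347, 99795, 88459, 43954, 84109, 92997, 65071]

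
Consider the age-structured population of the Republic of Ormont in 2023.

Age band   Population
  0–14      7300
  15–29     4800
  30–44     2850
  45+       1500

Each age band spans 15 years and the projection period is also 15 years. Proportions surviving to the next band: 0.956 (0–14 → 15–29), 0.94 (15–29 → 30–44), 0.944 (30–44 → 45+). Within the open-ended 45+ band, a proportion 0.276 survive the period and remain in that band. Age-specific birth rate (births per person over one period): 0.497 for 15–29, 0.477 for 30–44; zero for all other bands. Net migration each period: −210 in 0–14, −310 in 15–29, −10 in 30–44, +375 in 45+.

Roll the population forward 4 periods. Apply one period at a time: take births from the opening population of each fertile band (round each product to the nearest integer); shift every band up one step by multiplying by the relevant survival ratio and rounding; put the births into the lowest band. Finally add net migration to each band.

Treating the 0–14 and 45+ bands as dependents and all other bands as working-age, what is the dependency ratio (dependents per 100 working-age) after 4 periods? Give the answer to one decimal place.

106.5

After projecting period 1:
Births: 4800 × 0.497 = 2386  |  2850 × 0.477 = 1359 ⇒ total 3745
15–29: 7300 × 0.956 = 6979
30–44: 4800 × 0.94 = 4512
45+: 2850 × 0.944 + 1500 × 0.276 = 2690 + 414 = 3104
Net migration: 0–14 − 210 → 3535; 15–29 − 310 → 6669; 30–44 − 10 → 4502; 45+ + 375 → 3479
Population now: 0–14=3535, 15–29=6669, 30–44=4502, 45+=3479
After projecting period 2:
Births: 6669 × 0.497 = 3314  |  4502 × 0.477 = 2147 ⇒ total 5461
15–29: 3535 × 0.956 = 3379
30–44: 6669 × 0.94 = 6269
45+: 4502 × 0.944 + 3479 × 0.276 = 4250 + 960 = 5210
Net migration: 0–14 − 210 → 5251; 15–29 − 310 → 3069; 30–44 − 10 → 6259; 45+ + 375 → 5585
Population now: 0–14=5251, 15–29=3069, 30–44=6259, 45+=5585
After projecting period 3:
Births: 3069 × 0.497 = 1525  |  6259 × 0.477 = 2986 ⇒ total 4511
15–29: 5251 × 0.956 = 5020
30–44: 3069 × 0.94 = 2885
45+: 6259 × 0.944 + 5585 × 0.276 = 5908 + 1541 = 7449
Net migration: 0–14 − 210 → 4301; 15–29 − 310 → 4710; 30–44 − 10 → 2875; 45+ + 375 → 7824
Population now: 0–14=4301, 15–29=4710, 30–44=2875, 45+=7824
After projecting period 4:
Births: 4710 × 0.497 = 2341  |  2875 × 0.477 = 1371 ⇒ total 3712
15–29: 4301 × 0.956 = 4112
30–44: 4710 × 0.94 = 4427
45+: 2875 × 0.944 + 7824 × 0.276 = 2714 + 2159 = 4873
Net migration: 0–14 − 210 → 3502; 15–29 − 310 → 3802; 30–44 − 10 → 4417; 45+ + 375 → 5248
Population now: 0–14=3502, 15–29=3802, 30–44=4417, 45+=5248
Dependents (band 0–14 + band 45+) = 3502 + 5248 = 8750; working-age = 8219; ratio = 8750/8219 × 100 = 106.5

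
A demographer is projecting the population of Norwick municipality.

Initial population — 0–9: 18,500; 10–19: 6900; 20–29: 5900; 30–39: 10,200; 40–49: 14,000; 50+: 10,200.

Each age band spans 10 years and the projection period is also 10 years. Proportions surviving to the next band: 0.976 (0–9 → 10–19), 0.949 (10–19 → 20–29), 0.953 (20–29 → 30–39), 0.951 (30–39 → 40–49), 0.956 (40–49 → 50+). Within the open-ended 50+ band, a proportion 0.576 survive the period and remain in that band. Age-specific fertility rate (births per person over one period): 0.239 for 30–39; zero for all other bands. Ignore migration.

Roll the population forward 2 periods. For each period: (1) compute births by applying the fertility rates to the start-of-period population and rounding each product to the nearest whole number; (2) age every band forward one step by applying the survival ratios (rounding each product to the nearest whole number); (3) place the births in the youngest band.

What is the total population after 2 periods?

52811

After projecting period 1:
Births: 10200 × 0.239 = 2438
10–19: 18500 × 0.976 = 18056
20–29: 6900 × 0.949 = 6548
30–39: 5900 × 0.953 = 5623
40–49: 10200 × 0.951 = 9700
50+: 14000 × 0.956 + 10200 × 0.576 = 13384 + 5875 = 19259
Giving 2438 / 18056 / 6548 / 5623 / 9700 / 19259.
After projecting period 2:
Births: 5623 × 0.239 = 1344
10–19: 2438 × 0.976 = 2379
20–29: 18056 × 0.949 = 17135
30–39: 6548 × 0.953 = 6240
40–49: 5623 × 0.951 = 5347
50+: 9700 × 0.956 + 19259 × 0.576 = 9273 + 11093 = 20366
Giving 1344 / 2379 / 17135 / 6240 / 5347 / 20366.
Total after period 2: 1344 + 2379 + 17135 + 6240 + 5347 + 20366 = 52811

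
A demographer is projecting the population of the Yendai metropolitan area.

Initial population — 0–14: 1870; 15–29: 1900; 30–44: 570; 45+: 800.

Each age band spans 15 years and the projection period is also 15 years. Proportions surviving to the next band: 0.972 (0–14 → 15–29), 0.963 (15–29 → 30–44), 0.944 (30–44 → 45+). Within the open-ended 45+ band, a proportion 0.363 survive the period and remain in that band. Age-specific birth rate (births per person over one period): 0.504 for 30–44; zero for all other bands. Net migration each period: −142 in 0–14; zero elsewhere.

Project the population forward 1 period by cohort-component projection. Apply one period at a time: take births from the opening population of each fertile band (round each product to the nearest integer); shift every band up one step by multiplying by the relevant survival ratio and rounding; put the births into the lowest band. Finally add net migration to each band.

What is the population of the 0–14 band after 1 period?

145

Period 1:
Births: 570 × 0.504 = 287
15–29: 1870 × 0.972 = 1818
30–44: 1900 × 0.963 = 1830
45+: 570 × 0.944 + 800 × 0.363 = 538 + 290 = 828
Net migration: 0–14 − 142 → 145
→ [145, 1818, 1830, 828]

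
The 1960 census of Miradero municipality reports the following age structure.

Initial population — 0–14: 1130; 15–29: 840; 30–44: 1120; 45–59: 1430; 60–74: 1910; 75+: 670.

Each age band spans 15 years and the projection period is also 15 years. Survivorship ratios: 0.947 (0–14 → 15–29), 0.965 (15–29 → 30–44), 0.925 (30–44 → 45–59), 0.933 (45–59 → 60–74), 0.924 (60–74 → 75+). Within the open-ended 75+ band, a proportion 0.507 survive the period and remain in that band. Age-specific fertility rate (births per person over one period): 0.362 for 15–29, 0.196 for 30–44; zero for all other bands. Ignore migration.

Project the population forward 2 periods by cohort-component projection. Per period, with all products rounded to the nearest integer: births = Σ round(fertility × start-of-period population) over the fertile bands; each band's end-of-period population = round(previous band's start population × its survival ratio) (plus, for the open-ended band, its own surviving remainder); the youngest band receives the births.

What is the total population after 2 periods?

[period 1]
Births: 840 * 0.362 = 304 ; 1120 * 0.196 = 220 → total 524
15–29: 1130 * 0.947 = 1070
30–44: 840 * 0.965 = 811
45–59: 1120 * 0.925 = 1036
60–74: 1430 * 0.933 = 1334
75+: 1910 * 0.924 + 670 * 0.507 = 1765 + 340 = 2105
→ [524, 1070, 811, 1036, 1334, 2105]
[period 2]
Births: 1070 * 0.362 = 387 ; 811 * 0.196 = 159 → total 546
15–29: 524 * 0.947 = 496
30–44: 1070 * 0.965 = 1033
45–59: 811 * 0.925 = 750
60–74: 1036 * 0.933 = 967
75+: 1334 * 0.924 + 2105 * 0.507 = 1233 + 1067 = 2300
→ [546, 496, 1033, 750, 967, 2300]
Total after period 2: 546 + 496 + 1033 + 750 + 967 + 2300 = 6092

6092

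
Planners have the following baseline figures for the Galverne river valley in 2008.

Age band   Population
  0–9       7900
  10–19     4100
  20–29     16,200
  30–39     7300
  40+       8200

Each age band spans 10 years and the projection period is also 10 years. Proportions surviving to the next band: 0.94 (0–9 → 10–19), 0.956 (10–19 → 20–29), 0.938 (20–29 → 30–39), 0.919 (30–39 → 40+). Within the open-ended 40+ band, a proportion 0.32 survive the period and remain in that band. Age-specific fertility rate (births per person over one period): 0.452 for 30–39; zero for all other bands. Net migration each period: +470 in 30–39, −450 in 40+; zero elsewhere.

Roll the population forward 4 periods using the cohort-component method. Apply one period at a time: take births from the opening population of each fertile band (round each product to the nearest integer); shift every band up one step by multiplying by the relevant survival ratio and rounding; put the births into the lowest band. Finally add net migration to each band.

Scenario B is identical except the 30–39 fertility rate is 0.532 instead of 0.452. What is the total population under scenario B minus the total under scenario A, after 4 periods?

2501

(Bands numbered youngest = 1 to oldest = 5.)
Period 1:
Births: 7300 × 0.452 = 3300
Band 2: 7900 × 0.94 = 7426
Band 3: 4100 × 0.956 = 3920
Band 4: 16200 × 0.938 = 15196
Band 5: 7300 × 0.919 + 8200 × 0.32 = 6709 + 2624 = 9333
Net migration: Band 4 + 470 → 15666; Band 5 − 450 → 8883
Giving 3300 / 7426 / 3920 / 15666 / 8883.
Period 2:
Births: 15666 × 0.452 = 7081
Band 2: 3300 × 0.94 = 3102
Band 3: 7426 × 0.956 = 7099
Band 4: 3920 × 0.938 = 3677
Band 5: 15666 × 0.919 + 8883 × 0.32 = 14397 + 2843 = 17240
Net migration: Band 4 + 470 → 4147; Band 5 − 450 → 16790
Giving 7081 / 3102 / 7099 / 4147 / 16790.
Period 3:
Births: 4147 × 0.452 = 1874
Band 2: 7081 × 0.94 = 6656
Band 3: 3102 × 0.956 = 2966
Band 4: 7099 × 0.938 = 6659
Band 5: 4147 × 0.919 + 16790 × 0.32 = 3811 + 5373 = 9184
Net migration: Band 4 + 470 → 7129; Band 5 − 450 → 8734
Giving 1874 / 6656 / 2966 / 7129 / 8734.
Period 4:
Births: 7129 × 0.452 = 3222
Band 2: 1874 × 0.94 = 1762
Band 3: 6656 × 0.956 = 6363
Band 4: 2966 × 0.938 = 2782
Band 5: 7129 × 0.919 + 8734 × 0.32 = 6552 + 2795 = 9347
Net migration: Band 4 + 470 → 3252; Band 5 − 450 → 8897
Giving 3222 / 1762 / 6363 / 3252 / 8897.
Scenario A total after 4 periods: 23496
Scenario B projection —
Period 1:
Births: 7300 × 0.532 = 3884
Band 2: 7900 × 0.94 = 7426
Band 3: 4100 × 0.956 = 3920
Band 4: 16200 × 0.938 = 15196
Band 5: 7300 × 0.919 + 8200 × 0.32 = 6709 + 2624 = 9333
Net migration: Band 4 + 470 → 15666; Band 5 − 450 → 8883
Giving 3884 / 7426 / 3920 / 15666 / 8883.
Period 2:
Births: 15666 × 0.532 = 8334
Band 2: 3884 × 0.94 = 3651
Band 3: 7426 × 0.956 = 7099
Band 4: 3920 × 0.938 = 3677
Band 5: 15666 × 0.919 + 8883 × 0.32 = 14397 + 2843 = 17240
Net migration: Band 4 + 470 → 4147; Band 5 − 450 → 16790
Giving 8334 / 3651 / 7099 / 4147 / 16790.
Period 3:
Births: 4147 × 0.532 = 2206
Band 2: 8334 × 0.94 = 7834
Band 3: 3651 × 0.956 = 3490
Band 4: 7099 × 0.938 = 6659
Band 5: 4147 × 0.919 + 16790 × 0.32 = 3811 + 5373 = 9184
Net migration: Band 4 + 470 → 7129; Band 5 − 450 → 8734
Giving 2206 / 7834 / 3490 / 7129 / 8734.
Period 4:
Births: 7129 × 0.532 = 3793
Band 2: 2206 × 0.94 = 2074
Band 3: 7834 × 0.956 = 7489
Band 4: 3490 × 0.938 = 3274
Band 5: 7129 × 0.919 + 8734 × 0.32 = 6552 + 2795 = 9347
Net migration: Band 4 + 470 → 3744; Band 5 − 450 → 8897
Giving 3793 / 2074 / 7489 / 3744 / 8897.
Scenario B total after 4 periods: 25997
Difference B − A = 25997 − 23496 = 2501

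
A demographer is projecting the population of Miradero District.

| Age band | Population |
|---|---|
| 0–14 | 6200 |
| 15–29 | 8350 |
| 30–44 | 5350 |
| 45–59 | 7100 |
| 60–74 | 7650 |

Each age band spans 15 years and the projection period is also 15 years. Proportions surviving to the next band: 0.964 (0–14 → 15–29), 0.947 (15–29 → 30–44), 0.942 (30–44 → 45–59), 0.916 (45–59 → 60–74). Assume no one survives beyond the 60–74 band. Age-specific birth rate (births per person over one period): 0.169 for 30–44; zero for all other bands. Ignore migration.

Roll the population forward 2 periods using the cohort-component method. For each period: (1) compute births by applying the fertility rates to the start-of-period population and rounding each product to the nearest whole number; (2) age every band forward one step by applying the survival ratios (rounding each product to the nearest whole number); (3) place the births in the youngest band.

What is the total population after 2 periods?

Period 1:
Births: 5350 × 0.169 = 904
15–29: 6200 × 0.964 = 5977
30–44: 8350 × 0.947 = 7907
45–59: 5350 × 0.942 = 5040
60–74: 7100 × 0.916 = 6504
→ [904, 5977, 7907, 5040, 6504]
Period 2:
Births: 7907 × 0.169 = 1336
15–29: 904 × 0.964 = 871
30–44: 5977 × 0.947 = 5660
45–59: 7907 × 0.942 = 7448
60–74: 5040 × 0.916 = 4617
→ [1336, 871, 5660, 7448, 4617]
Total after period 2: 1336 + 871 + 5660 + 7448 + 4617 = 19932

19932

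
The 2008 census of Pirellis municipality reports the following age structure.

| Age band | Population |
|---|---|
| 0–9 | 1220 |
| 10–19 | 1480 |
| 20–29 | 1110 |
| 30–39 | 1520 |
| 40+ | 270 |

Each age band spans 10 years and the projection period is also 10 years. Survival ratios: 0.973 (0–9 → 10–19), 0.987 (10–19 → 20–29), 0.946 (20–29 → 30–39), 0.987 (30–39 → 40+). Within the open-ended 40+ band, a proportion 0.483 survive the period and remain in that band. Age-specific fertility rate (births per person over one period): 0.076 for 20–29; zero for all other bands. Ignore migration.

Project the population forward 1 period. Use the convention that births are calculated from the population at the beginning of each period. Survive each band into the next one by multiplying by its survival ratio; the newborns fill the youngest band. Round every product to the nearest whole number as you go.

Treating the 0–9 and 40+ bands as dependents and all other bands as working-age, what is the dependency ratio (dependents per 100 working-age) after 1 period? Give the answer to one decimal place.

46.3

[period 1]
Births: 1110 × 0.076 = 84
10–19: 1220 × 0.973 = 1187
20–29: 1480 × 0.987 = 1461
30–39: 1110 × 0.946 = 1050
40+: 1520 × 0.987 + 270 × 0.483 = 1500 + 130 = 1630
End of period: [84, 1187, 1461, 1050, 1630]
Dependents (band 0–9 + band 40+) = 84 + 1630 = 1714; working-age = 3698; ratio = 1714/3698 × 100 = 46.3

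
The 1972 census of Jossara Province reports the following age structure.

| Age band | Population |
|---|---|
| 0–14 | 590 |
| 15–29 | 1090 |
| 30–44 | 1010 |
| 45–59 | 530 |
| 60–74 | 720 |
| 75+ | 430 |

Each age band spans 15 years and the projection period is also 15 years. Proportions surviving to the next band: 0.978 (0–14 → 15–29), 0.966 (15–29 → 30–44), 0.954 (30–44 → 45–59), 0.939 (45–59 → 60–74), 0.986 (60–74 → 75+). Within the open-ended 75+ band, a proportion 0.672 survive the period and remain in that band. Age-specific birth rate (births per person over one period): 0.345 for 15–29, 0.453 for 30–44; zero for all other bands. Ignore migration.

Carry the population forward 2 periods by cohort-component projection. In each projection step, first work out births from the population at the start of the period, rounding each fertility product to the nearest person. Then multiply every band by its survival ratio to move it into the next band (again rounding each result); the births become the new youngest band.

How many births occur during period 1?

After projecting period 1:
Births: 1090 * 0.345 = 376, 1010 * 0.453 = 458 ⇒ total 834
15–29: 590 * 0.978 = 577
30–44: 1090 * 0.966 = 1053
45–59: 1010 * 0.954 = 964
60–74: 530 * 0.939 = 498
75+: 720 * 0.986 + 430 * 0.672 = 710 + 289 = 999
→ [834, 577, 1053, 964, 498, 999]

834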